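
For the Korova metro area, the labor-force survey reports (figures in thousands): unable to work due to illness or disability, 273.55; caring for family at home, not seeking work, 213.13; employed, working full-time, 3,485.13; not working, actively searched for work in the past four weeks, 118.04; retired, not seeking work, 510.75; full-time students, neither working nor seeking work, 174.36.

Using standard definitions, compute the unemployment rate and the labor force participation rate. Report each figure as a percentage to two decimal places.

Unemployment rate ≈ 3.28%; labor force participation rate ≈ 75.46%.

Employed = 3,485.13 thousand.
Unemployed = 118.04 thousand.
Labor force = 3,485.13 + 118.04 = 3,603.17 thousand.
Not in labor force = 273.55 + 213.13 + 510.75 + 174.36 = 1,171.79 thousand (those not working and not actively searching are outside the labor force).
Civilian working-age population = 3,603.17 + 1,171.79 = 4,774.96 thousand.
Unemployment rate = 118.04 / 3,603.17 = 3.28%.
Labor force participation rate = 3,603.17 / 4,774.96 = 75.46%.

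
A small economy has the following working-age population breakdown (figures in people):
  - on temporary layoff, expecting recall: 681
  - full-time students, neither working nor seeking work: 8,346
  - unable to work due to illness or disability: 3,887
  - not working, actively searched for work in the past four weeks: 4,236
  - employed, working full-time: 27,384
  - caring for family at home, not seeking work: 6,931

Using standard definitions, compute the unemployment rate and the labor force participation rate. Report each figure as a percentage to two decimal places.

Employed = 27,384.
Unemployed = 681 + 4,236 = 4,917 (jobless and actively searching, or on temporary layoff).
Labor force = 27,384 + 4,917 = 32,301.
Not in labor force = 8,346 + 3,887 + 6,931 = 19,164 (those not working and not actively searching are outside the labor force).
Civilian working-age population = 32,301 + 19,164 = 51,465.
Unemployment rate = 4,917 / 32,301 = 15.22%.
Labor force participation rate = 32,301 / 51,465 = 62.76%.

Unemployment rate ≈ 15.22%; labor force participation rate ≈ 62.76%.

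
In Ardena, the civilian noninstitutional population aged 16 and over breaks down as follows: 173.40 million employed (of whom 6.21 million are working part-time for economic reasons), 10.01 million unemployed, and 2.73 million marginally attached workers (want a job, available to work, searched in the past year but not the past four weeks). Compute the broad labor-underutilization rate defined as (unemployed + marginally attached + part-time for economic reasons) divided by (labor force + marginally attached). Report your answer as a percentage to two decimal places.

Broad underutilization rate ≈ 10.18%.

Labor force = 173.40 + 10.01 = 183.41 million.
Numerator = 10.01 + 2.73 + 6.21 = 18.95 million.
Denominator = 183.41 + 2.73 = 186.14 million.
Broad rate = 18.95 / 186.14 = 10.18%.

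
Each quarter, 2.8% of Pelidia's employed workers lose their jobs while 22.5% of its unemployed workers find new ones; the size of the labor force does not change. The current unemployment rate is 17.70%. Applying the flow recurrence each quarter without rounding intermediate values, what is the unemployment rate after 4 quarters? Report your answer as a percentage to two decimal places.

Unemployment rate after four quarters ≈ 13.13%.

With a fixed labor force, u_{t+1} = u_t + s·(1−u_t) − f·u_t = u_t·(1−s−f) + s.
Here 1−s−f = 0.747 and s = 0.028.
u_1 = 0.177000 × 0.747 + 0.028 = 0.160219.
u_2 = 0.160219 × 0.747 + 0.028 = 0.147684.
u_3 = 0.147684 × 0.747 + 0.028 = 0.138320.
u_4 = 0.138320 × 0.747 + 0.028 = 0.131325.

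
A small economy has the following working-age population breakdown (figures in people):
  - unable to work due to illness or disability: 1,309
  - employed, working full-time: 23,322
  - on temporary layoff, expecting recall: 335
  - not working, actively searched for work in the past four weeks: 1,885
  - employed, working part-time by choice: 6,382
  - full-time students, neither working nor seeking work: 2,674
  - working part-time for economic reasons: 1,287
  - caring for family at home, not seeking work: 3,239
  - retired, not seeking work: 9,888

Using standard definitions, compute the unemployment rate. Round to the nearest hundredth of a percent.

Employed = 23,322 + 6,382 + 1,287 = 30,991 (anyone who worked, including part-time for economic reasons, counts as employed).
Unemployed = 335 + 1,885 = 2,220 (jobless and actively searching, or on temporary layoff).
Labor force = 30,991 + 2,220 = 33,211.
Unemployment rate = 2,220 / 33,211 = 6.68%.

Unemployment rate ≈ 6.68%.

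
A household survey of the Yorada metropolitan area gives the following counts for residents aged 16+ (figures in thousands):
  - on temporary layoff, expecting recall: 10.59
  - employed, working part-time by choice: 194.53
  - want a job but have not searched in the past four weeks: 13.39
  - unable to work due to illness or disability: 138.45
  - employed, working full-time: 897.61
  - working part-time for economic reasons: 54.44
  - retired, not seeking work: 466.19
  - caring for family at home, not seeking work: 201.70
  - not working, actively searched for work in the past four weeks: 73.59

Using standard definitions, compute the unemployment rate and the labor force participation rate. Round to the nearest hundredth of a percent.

Unemployment rate ≈ 6.84%; labor force participation rate ≈ 60.02%.

Employed = 194.53 + 897.61 + 54.44 = 1,146.58 thousand (anyone who worked, including part-time for economic reasons, counts as employed).
Unemployed = 10.59 + 73.59 = 84.18 thousand (jobless and actively searching, or on temporary layoff).
Labor force = 1,146.58 + 84.18 = 1,230.76 thousand.
Not in labor force = 13.39 + 138.45 + 466.19 + 201.70 = 819.73 thousand (those not working and not actively searching are outside the labor force — including those who want a job but have given up searching).
Civilian working-age population = 1,230.76 + 819.73 = 2,050.49 thousand.
Unemployment rate = 84.18 / 1,230.76 = 6.84%.
Labor force participation rate = 1,230.76 / 2,050.49 = 60.02%.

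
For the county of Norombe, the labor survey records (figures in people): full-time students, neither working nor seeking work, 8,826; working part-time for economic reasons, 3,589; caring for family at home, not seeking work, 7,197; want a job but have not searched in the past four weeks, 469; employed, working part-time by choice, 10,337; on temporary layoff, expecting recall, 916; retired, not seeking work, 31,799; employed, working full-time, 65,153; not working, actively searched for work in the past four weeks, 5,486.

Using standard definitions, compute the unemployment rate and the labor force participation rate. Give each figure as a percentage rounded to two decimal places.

Employed = 3,589 + 10,337 + 65,153 = 79,079 (anyone who worked, including part-time for economic reasons, counts as employed).
Unemployed = 916 + 5,486 = 6,402 (jobless and actively searching, or on temporary layoff).
Labor force = 79,079 + 6,402 = 85,481.
Not in labor force = 8,826 + 7,197 + 469 + 31,799 = 48,291 (those not working and not actively searching are outside the labor force — including those who want a job but have given up searching).
Civilian working-age population = 85,481 + 48,291 = 133,772.
Unemployment rate = 6,402 / 85,481 = 7.49%.
Labor force participation rate = 85,481 / 133,772 = 63.90%.

Unemployment rate ≈ 7.49%; labor force participation rate ≈ 63.90%.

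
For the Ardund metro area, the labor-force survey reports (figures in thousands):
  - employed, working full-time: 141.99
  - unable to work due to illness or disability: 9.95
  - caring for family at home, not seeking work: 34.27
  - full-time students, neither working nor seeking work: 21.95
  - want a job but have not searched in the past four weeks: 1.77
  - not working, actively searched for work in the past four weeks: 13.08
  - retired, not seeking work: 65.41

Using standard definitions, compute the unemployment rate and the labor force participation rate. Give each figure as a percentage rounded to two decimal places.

Unemployment rate ≈ 8.43%; labor force participation rate ≈ 53.77%.

Employed = 141.99 thousand.
Unemployed = 13.08 thousand.
Labor force = 141.99 + 13.08 = 155.07 thousand.
Not in labor force = 9.95 + 34.27 + 21.95 + 1.77 + 65.41 = 133.35 thousand (those not working and not actively searching are outside the labor force — including those who want a job but have given up searching).
Civilian working-age population = 155.07 + 133.35 = 288.42 thousand.
Unemployment rate = 13.08 / 155.07 = 8.43%.
Labor force participation rate = 155.07 / 288.42 = 53.77%.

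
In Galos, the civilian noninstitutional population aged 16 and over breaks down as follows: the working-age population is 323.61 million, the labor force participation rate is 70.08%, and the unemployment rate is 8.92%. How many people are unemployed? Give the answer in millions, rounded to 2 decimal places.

About 20.23 million are unemployed.

Labor force = 0.7008 × 323.61 = 226.79 million.
Unemployed = 0.0892 × 226.79 ≈ 20.23 million.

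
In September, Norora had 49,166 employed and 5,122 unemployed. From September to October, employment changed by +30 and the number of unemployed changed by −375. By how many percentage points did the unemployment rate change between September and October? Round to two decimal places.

The unemployment rate changed by −0.63 percentage points.

September: labor force = 49,166 + 5,122 = 54,288; u = 5,122/54,288 = 9.43%.
October: labor force = 49,196 + 4,747 = 53,943; u = 4,747/53,943 = 8.80%.
Change = 8.80% − 9.43% = −0.63 pp.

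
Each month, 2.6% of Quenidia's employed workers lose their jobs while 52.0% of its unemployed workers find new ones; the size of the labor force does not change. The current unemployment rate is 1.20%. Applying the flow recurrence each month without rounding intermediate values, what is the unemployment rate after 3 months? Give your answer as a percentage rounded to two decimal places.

Unemployment rate after three months ≈ 4.43%.

With a fixed labor force, u_{t+1} = u_t + s·(1−u_t) − f·u_t = u_t·(1−s−f) + s.
Here 1−s−f = 0.454 and s = 0.026.
u_1 = 0.012000 × 0.454 + 0.026 = 0.031448.
u_2 = 0.031448 × 0.454 + 0.026 = 0.040277.
u_3 = 0.040277 × 0.454 + 0.026 = 0.044286.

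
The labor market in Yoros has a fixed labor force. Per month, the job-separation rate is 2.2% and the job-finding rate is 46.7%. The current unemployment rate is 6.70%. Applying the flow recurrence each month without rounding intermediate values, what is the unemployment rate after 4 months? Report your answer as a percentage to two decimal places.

With a fixed labor force, u_{t+1} = u_t + s·(1−u_t) − f·u_t = u_t·(1−s−f) + s.
Here 1−s−f = 0.511 and s = 0.022.
u_1 = 0.067000 × 0.511 + 0.022 = 0.056237.
u_2 = 0.056237 × 0.511 + 0.022 = 0.050737.
u_3 = 0.050737 × 0.511 + 0.022 = 0.047927.
u_4 = 0.047927 × 0.511 + 0.022 = 0.046491.

Unemployment rate after four months ≈ 4.65%.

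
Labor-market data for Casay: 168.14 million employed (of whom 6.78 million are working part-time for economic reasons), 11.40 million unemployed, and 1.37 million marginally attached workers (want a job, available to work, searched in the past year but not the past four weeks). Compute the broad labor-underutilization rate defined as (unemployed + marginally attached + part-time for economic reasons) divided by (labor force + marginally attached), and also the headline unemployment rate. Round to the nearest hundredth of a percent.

Broad underutilization rate ≈ 10.81%; headline unemployment rate ≈ 6.35%.

Labor force = 168.14 + 11.40 = 179.54 million.
Numerator = 11.40 + 1.37 + 6.78 = 19.55 million.
Denominator = 179.54 + 1.37 = 180.91 million.
Broad rate = 19.55 / 180.91 = 10.81%.
Headline unemployment rate = 11.40 / 179.54 = 6.35%.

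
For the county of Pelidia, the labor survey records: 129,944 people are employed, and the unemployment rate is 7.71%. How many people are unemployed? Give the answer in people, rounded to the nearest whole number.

About 10,856 are unemployed.

Let U be the number unemployed. The labor force is E + U, and U/(E+U) = 0.0771.
So U = 0.0771 × 129,944 / (1 − 0.0771) = 10018.68 / 0.9229 ≈ 10,856.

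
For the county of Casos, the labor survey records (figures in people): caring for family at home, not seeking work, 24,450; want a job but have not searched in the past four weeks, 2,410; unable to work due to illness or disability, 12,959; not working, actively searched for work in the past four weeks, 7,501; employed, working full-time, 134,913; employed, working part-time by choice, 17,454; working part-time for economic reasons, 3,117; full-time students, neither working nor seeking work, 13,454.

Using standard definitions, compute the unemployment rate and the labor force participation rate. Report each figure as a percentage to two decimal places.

Unemployment rate ≈ 4.60%; labor force participation rate ≈ 75.37%.

Employed = 134,913 + 17,454 + 3,117 = 155,484 (anyone who worked, including part-time for economic reasons, counts as employed).
Unemployed = 7,501.
Labor force = 155,484 + 7,501 = 162,985.
Not in labor force = 24,450 + 2,410 + 12,959 + 13,454 = 53,273 (those not working and not actively searching are outside the labor force — including those who want a job but have given up searching).
Civilian working-age population = 162,985 + 53,273 = 216,258.
Unemployment rate = 7,501 / 162,985 = 4.60%.
Labor force participation rate = 162,985 / 216,258 = 75.37%.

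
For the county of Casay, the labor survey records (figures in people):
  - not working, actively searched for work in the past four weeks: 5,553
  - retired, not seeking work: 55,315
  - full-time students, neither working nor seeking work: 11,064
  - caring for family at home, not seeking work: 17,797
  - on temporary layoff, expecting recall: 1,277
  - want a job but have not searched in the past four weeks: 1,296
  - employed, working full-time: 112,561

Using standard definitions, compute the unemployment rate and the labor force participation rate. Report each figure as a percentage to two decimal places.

Employed = 112,561.
Unemployed = 5,553 + 1,277 = 6,830 (jobless and actively searching, or on temporary layoff).
Labor force = 112,561 + 6,830 = 119,391.
Not in labor force = 55,315 + 11,064 + 17,797 + 1,296 = 85,472 (those not working and not actively searching are outside the labor force — including those who want a job but have given up searching).
Civilian working-age population = 119,391 + 85,472 = 204,863.
Unemployment rate = 6,830 / 119,391 = 5.72%.
Labor force participation rate = 119,391 / 204,863 = 58.28%.

Unemployment rate ≈ 5.72%; labor force participation rate ≈ 58.28%.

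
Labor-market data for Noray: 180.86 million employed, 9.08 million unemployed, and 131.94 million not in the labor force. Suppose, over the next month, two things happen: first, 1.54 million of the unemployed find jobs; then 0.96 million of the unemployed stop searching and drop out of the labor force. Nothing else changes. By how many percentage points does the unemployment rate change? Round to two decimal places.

Initially, labor force = 180.86 + 9.08 = 189.94 million, so u = 9.08/189.94 = 4.78%.
After the first change, unemployed falls and employed rises by 1.54; labor force unchanged → E = 182.40, U = 7.54, labor force = 189.94 million.
After the second change, unemployed and labor force both fall by 0.96 → E = 182.40, U = 6.58, labor force = 188.98 million.
New unemployment rate = 6.58 / 188.98 = 3.48%.
Change = 3.48% − 4.78% = −1.30 percentage points.

The unemployment rate changes by −1.30 percentage points.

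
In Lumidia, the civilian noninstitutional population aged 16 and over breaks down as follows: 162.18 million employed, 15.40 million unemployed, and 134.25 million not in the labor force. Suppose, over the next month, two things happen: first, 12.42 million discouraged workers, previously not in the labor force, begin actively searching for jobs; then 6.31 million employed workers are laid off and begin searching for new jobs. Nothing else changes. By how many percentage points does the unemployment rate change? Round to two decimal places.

Initially, labor force = 162.18 + 15.40 = 177.58 million, so u = 15.40/177.58 = 8.67%.
After the first change, unemployed and labor force both rise by 12.42 → E = 162.18, U = 27.82, labor force = 190.00 million.
After the second change, employed falls and unemployed rises by 6.31; labor force unchanged → E = 155.87, U = 34.13, labor force = 190.00 million.
New unemployment rate = 34.13 / 190.00 = 17.96%.
Change = 17.96% − 8.67% = +9.29 percentage points.

The unemployment rate changes by +9.29 percentage points.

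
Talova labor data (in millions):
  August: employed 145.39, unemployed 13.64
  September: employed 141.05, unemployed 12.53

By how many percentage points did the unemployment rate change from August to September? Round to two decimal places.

August: labor force = 145.39 + 13.64 = 159.03; u = 13.64/159.03 = 8.58%.
September: labor force = 141.05 + 12.53 = 153.58; u = 12.53/153.58 = 8.16%.
Change = 8.16% − 8.58% = −0.42 pp.

The unemployment rate changed by −0.42 percentage points.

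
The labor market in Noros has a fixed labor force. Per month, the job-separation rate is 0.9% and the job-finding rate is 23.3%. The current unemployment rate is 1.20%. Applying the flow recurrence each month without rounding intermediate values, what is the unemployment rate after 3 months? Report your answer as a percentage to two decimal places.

With a fixed labor force, u_{t+1} = u_t + s·(1−u_t) − f·u_t = u_t·(1−s−f) + s.
Here 1−s−f = 0.758 and s = 0.009.
u_1 = 0.012000 × 0.758 + 0.009 = 0.018096.
u_2 = 0.018096 × 0.758 + 0.009 = 0.022717.
u_3 = 0.022717 × 0.758 + 0.009 = 0.026219.

Unemployment rate after three months ≈ 2.62%.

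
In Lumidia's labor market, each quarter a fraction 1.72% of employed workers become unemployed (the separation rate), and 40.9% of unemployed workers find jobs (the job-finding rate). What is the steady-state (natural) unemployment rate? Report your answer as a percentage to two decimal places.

Steady-state unemployment rate ≈ 4.04%.

At steady state the flows balance: s·E = f·U, so U/(E+U) = s/(s+f).
u* = 1.72 / (1.72 + 40.9) = 1.72 / 42.62 = 4.04%.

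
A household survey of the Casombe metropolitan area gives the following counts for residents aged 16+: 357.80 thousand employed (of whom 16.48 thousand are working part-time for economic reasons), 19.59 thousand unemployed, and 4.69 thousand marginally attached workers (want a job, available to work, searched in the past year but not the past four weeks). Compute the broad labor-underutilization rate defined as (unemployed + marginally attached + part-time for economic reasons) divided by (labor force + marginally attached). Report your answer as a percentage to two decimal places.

Labor force = 357.80 + 19.59 = 377.39 thousand.
Numerator = 19.59 + 4.69 + 16.48 = 40.76 thousand.
Denominator = 377.39 + 4.69 = 382.08 thousand.
Broad rate = 40.76 / 382.08 = 10.67%.

Broad underutilization rate ≈ 10.67%.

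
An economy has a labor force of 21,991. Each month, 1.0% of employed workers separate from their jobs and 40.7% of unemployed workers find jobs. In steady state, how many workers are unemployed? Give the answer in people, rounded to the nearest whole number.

Steady-state unemployment rate u* = s/(s+f) = 1.0/(1.0+40.7) = 0.023981.
Unemployed = u* × labor force = 0.023981 × 21,991 ≈ 527.

About 527 are unemployed in steady state.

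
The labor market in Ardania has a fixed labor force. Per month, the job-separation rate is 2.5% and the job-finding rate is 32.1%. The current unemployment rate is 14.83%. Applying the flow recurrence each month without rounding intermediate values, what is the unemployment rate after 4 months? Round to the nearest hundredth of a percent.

With a fixed labor force, u_{t+1} = u_t + s·(1−u_t) − f·u_t = u_t·(1−s−f) + s.
Here 1−s−f = 0.654 and s = 0.025.
u_1 = 0.148300 × 0.654 + 0.025 = 0.121988.
u_2 = 0.121988 × 0.654 + 0.025 = 0.104780.
u_3 = 0.104780 × 0.654 + 0.025 = 0.093526.
u_4 = 0.093526 × 0.654 + 0.025 = 0.086166.

Unemployment rate after four months ≈ 8.62%.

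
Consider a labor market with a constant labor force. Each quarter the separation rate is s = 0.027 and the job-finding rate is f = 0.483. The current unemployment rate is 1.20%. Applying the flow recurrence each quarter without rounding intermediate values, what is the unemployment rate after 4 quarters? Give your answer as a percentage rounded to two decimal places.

With a fixed labor force, u_{t+1} = u_t + s·(1−u_t) − f·u_t = u_t·(1−s−f) + s.
Here 1−s−f = 0.490 and s = 0.027.
u_1 = 0.012000 × 0.490 + 0.027 = 0.032880.
u_2 = 0.032880 × 0.490 + 0.027 = 0.043111.
u_3 = 0.043111 × 0.490 + 0.027 = 0.048124.
u_4 = 0.048124 × 0.490 + 0.027 = 0.050581.

Unemployment rate after four quarters ≈ 5.06%.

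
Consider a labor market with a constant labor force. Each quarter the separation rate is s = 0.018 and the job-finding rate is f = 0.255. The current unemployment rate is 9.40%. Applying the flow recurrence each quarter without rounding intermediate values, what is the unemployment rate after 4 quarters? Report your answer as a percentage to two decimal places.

Unemployment rate after four quarters ≈ 7.38%.

With a fixed labor force, u_{t+1} = u_t + s·(1−u_t) − f·u_t = u_t·(1−s−f) + s.
Here 1−s−f = 0.727 and s = 0.018.
u_1 = 0.094000 × 0.727 + 0.018 = 0.086338.
u_2 = 0.086338 × 0.727 + 0.018 = 0.080768.
u_3 = 0.080768 × 0.727 + 0.018 = 0.076718.
u_4 = 0.076718 × 0.727 + 0.018 = 0.073774.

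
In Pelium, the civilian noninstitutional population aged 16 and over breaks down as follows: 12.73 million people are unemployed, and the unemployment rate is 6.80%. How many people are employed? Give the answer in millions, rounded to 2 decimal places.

About 174.48 million are employed.

Labor force = U / u = 12.73 / 0.0680 ≈ 187.21 million.
Employed = labor force − unemployed = 187.21 − 12.73 = 174.48 million.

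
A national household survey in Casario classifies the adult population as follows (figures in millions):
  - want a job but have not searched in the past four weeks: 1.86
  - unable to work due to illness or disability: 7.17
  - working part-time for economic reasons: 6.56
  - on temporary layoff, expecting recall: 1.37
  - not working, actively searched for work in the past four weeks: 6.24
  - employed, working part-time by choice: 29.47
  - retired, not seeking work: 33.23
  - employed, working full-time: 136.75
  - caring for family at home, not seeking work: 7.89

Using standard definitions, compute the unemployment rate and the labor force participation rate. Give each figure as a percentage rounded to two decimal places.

Employed = 6.56 + 29.47 + 136.75 = 172.78 million (anyone who worked, including part-time for economic reasons, counts as employed).
Unemployed = 1.37 + 6.24 = 7.61 million (jobless and actively searching, or on temporary layoff).
Labor force = 172.78 + 7.61 = 180.39 million.
Not in labor force = 1.86 + 7.17 + 33.23 + 7.89 = 50.15 million (those not working and not actively searching are outside the labor force — including those who want a job but have given up searching).
Civilian working-age population = 180.39 + 50.15 = 230.54 million.
Unemployment rate = 7.61 / 180.39 = 4.22%.
Labor force participation rate = 180.39 / 230.54 = 78.25%.

Unemployment rate ≈ 4.22%; labor force participation rate ≈ 78.25%.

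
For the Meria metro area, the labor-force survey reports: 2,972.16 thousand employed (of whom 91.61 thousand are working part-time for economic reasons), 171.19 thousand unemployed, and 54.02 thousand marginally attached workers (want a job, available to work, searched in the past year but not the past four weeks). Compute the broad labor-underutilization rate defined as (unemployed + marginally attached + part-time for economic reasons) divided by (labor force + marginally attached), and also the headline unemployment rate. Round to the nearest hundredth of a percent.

Broad underutilization rate ≈ 9.91%; headline unemployment rate ≈ 5.45%.

Labor force = 2,972.16 + 171.19 = 3,143.35 thousand.
Numerator = 171.19 + 54.02 + 91.61 = 316.82 thousand.
Denominator = 3,143.35 + 54.02 = 3,197.37 thousand.
Broad rate = 316.82 / 3,197.37 = 9.91%.
Headline unemployment rate = 171.19 / 3,143.35 = 5.45%.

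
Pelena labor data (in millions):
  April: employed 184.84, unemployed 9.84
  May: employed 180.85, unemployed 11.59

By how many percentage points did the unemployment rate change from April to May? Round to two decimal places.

April: labor force = 184.84 + 9.84 = 194.68; u = 9.84/194.68 = 5.05%.
May: labor force = 180.85 + 11.59 = 192.44; u = 11.59/192.44 = 6.02%.
Change = 6.02% − 5.05% = +0.97 pp.

The unemployment rate changed by +0.97 percentage points.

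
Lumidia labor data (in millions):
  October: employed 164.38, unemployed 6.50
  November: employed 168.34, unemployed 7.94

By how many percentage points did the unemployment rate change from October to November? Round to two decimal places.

The unemployment rate changed by +0.70 percentage points.

October: labor force = 164.38 + 6.50 = 170.88; u = 6.50/170.88 = 3.80%.
November: labor force = 168.34 + 7.94 = 176.28; u = 7.94/176.28 = 4.50%.
Change = 4.50% − 3.80% = +0.70 pp.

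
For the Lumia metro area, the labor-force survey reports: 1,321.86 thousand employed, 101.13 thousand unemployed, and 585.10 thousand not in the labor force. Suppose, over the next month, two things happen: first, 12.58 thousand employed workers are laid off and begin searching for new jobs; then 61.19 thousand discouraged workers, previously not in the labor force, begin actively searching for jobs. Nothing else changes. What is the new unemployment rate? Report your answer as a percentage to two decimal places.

Initially, labor force = 1,321.86 + 101.13 = 1,422.99 thousand, so u = 101.13/1,422.99 = 7.11%.
After the first change, employed falls and unemployed rises by 12.58; labor force unchanged → E = 1,309.28, U = 113.71, labor force = 1,422.99 thousand.
After the second change, unemployed and labor force both rise by 61.19 → E = 1,309.28, U = 174.90, labor force = 1,484.18 thousand.
New unemployment rate = 174.90 / 1,484.18 = 11.78%.

New unemployment rate ≈ 11.78%.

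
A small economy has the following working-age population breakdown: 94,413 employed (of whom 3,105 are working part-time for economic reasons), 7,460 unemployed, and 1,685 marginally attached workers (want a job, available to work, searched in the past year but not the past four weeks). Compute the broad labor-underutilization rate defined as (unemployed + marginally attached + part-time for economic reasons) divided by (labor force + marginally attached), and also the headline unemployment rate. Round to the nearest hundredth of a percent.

Broad underutilization rate ≈ 11.83%; headline unemployment rate ≈ 7.32%.

Labor force = 94,413 + 7,460 = 101,873.
Numerator = 7,460 + 1,685 + 3,105 = 12,250.
Denominator = 101,873 + 1,685 = 103,558.
Broad rate = 12,250 / 103,558 = 11.83%.
Headline unemployment rate = 7,460 / 101,873 = 7.32%.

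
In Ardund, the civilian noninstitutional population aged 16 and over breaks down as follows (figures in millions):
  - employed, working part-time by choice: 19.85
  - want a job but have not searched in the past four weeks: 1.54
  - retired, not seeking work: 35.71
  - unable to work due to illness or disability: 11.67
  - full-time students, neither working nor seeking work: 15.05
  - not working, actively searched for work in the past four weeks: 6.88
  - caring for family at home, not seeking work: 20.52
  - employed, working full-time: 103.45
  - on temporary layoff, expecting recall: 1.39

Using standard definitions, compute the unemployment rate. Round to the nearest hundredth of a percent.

Employed = 19.85 + 103.45 = 123.30 million.
Unemployed = 6.88 + 1.39 = 8.27 million (jobless and actively searching, or on temporary layoff).
Labor force = 123.30 + 8.27 = 131.57 million.
Unemployment rate = 8.27 / 131.57 = 6.29%.

Unemployment rate ≈ 6.29%.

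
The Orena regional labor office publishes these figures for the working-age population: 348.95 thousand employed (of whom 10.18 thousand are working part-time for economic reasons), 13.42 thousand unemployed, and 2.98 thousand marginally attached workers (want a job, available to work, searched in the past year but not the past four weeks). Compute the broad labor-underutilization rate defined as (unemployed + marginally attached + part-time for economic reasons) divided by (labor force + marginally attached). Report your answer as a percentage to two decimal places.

Broad underutilization rate ≈ 7.28%.

Labor force = 348.95 + 13.42 = 362.37 thousand.
Numerator = 13.42 + 2.98 + 10.18 = 26.58 thousand.
Denominator = 362.37 + 2.98 = 365.35 thousand.
Broad rate = 26.58 / 365.35 = 7.28%.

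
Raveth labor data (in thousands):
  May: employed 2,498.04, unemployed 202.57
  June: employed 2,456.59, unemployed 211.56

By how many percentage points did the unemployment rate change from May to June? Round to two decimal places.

May: labor force = 2,498.04 + 202.57 = 2,700.61; u = 202.57/2,700.61 = 7.50%.
June: labor force = 2,456.59 + 211.56 = 2,668.15; u = 211.56/2,668.15 = 7.93%.
Change = 7.93% − 7.50% = +0.43 pp.

The unemployment rate changed by +0.43 percentage points.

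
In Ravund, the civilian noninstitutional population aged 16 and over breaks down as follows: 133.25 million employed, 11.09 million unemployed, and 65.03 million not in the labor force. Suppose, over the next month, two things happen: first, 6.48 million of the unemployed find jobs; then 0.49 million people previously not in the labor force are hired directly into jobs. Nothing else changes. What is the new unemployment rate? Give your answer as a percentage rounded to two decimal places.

New unemployment rate ≈ 3.18%.

Initially, labor force = 133.25 + 11.09 = 144.34 million, so u = 11.09/144.34 = 7.68%.
After the first change, unemployed falls and employed rises by 6.48; labor force unchanged → E = 139.73, U = 4.61, labor force = 144.34 million.
After the second change, employed and labor force both rise by 0.49; unemployed unchanged → E = 140.22, U = 4.61, labor force = 144.83 million.
New unemployment rate = 4.61 / 144.83 = 3.18%.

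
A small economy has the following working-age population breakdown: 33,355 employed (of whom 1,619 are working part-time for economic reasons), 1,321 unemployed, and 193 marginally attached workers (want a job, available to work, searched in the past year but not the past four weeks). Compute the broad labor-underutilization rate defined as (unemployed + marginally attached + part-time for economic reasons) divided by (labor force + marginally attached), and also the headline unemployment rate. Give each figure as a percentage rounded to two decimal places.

Broad underutilization rate ≈ 8.99%; headline unemployment rate ≈ 3.81%.

Labor force = 33,355 + 1,321 = 34,676.
Numerator = 1,321 + 193 + 1,619 = 3,133.
Denominator = 34,676 + 193 = 34,869.
Broad rate = 3,133 / 34,869 = 8.99%.
Headline unemployment rate = 1,321 / 34,676 = 3.81%.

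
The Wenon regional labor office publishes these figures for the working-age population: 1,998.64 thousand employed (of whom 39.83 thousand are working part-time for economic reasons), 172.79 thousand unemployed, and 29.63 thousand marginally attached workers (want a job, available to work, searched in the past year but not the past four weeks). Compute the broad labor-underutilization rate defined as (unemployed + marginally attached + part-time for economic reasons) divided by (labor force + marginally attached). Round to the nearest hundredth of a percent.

Labor force = 1,998.64 + 172.79 = 2,171.43 thousand.
Numerator = 172.79 + 29.63 + 39.83 = 242.25 thousand.
Denominator = 2,171.43 + 29.63 = 2,201.06 thousand.
Broad rate = 242.25 / 2,201.06 = 11.01%.

Broad underutilization rate ≈ 11.01%.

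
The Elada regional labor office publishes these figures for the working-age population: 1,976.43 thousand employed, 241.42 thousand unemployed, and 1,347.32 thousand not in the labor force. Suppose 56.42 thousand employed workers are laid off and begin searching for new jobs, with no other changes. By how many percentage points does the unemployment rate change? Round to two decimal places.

Initially, labor force = 1,976.43 + 241.42 = 2,217.85 thousand, so u = 241.42/2,217.85 = 10.89%.
After the change, employed falls and unemployed rises by 56.42; labor force unchanged → E = 1,920.01, U = 297.84, labor force = 2,217.85 thousand.
New unemployment rate = 297.84 / 2,217.85 = 13.43%.
Change = 13.43% − 10.89% = +2.54 percentage points.

The unemployment rate changes by +2.54 percentage points.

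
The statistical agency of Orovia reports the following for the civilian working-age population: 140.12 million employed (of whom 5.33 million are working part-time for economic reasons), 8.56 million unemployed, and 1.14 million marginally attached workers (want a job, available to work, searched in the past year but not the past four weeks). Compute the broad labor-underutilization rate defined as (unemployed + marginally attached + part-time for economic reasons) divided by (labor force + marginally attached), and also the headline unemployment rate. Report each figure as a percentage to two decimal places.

Broad underutilization rate ≈ 10.03%; headline unemployment rate ≈ 5.76%.

Labor force = 140.12 + 8.56 = 148.68 million.
Numerator = 8.56 + 1.14 + 5.33 = 15.03 million.
Denominator = 148.68 + 1.14 = 149.82 million.
Broad rate = 15.03 / 149.82 = 10.03%.
Headline unemployment rate = 8.56 / 148.68 = 5.76%.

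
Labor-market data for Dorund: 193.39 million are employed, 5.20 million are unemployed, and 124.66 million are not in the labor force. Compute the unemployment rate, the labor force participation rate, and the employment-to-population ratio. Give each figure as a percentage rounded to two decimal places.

Labor force = employed + unemployed = 193.39 + 5.20 = 198.59 million.
Working-age population = 198.59 + 124.66 = 323.25 million.
Unemployment rate = 5.20 / 198.59 = 2.62%.
Labor force participation rate = 198.59 / 323.25 = 61.44%.
Employment-population ratio = 193.39 / 323.25 = 59.83%.

Unemployment rate ≈ 2.62%; labor force participation rate ≈ 61.44%; employment-population ratio ≈ 59.83%.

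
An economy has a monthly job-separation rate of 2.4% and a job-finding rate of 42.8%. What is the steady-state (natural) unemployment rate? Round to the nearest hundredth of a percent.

Steady-state unemployment rate ≈ 5.31%.

At steady state the flows balance: s·E = f·U, so U/(E+U) = s/(s+f).
u* = 2.4 / (2.4 + 42.8) = 2.4 / 45.20 = 5.31%.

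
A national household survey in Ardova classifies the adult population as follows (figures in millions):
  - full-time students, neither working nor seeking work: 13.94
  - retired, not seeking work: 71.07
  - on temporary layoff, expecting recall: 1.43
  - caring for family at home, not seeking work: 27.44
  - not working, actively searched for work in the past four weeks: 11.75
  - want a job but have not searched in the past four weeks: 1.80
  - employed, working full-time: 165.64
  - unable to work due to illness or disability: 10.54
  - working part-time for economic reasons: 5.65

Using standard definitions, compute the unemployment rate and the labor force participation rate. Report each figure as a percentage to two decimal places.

Employed = 165.64 + 5.65 = 171.29 million (anyone who worked, including part-time for economic reasons, counts as employed).
Unemployed = 1.43 + 11.75 = 13.18 million (jobless and actively searching, or on temporary layoff).
Labor force = 171.29 + 13.18 = 184.47 million.
Not in labor force = 13.94 + 71.07 + 27.44 + 1.80 + 10.54 = 124.79 million (those not working and not actively searching are outside the labor force — including those who want a job but have given up searching).
Civilian working-age population = 184.47 + 124.79 = 309.26 million.
Unemployment rate = 13.18 / 184.47 = 7.14%.
Labor force participation rate = 184.47 / 309.26 = 59.65%.

Unemployment rate ≈ 7.14%; labor force participation rate ≈ 59.65%.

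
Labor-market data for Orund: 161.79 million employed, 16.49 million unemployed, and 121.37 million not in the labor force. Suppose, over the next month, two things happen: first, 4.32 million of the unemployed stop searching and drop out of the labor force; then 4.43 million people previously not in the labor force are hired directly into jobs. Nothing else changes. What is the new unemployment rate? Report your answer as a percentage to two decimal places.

Initially, labor force = 161.79 + 16.49 = 178.28 million, so u = 16.49/178.28 = 9.25%.
After the first change, unemployed and labor force both fall by 4.32 → E = 161.79, U = 12.17, labor force = 173.96 million.
After the second change, employed and labor force both rise by 4.43; unemployed unchanged → E = 166.22, U = 12.17, labor force = 178.39 million.
New unemployment rate = 12.17 / 178.39 = 6.82%.

New unemployment rate ≈ 6.82%.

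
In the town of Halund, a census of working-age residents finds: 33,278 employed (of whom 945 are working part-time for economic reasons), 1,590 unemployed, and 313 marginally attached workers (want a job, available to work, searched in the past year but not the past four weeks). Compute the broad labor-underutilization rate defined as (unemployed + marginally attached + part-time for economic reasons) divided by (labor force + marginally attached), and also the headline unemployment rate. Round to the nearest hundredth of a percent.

Broad underutilization rate ≈ 8.10%; headline unemployment rate ≈ 4.56%.

Labor force = 33,278 + 1,590 = 34,868.
Numerator = 1,590 + 313 + 945 = 2,848.
Denominator = 34,868 + 313 = 35,181.
Broad rate = 2,848 / 35,181 = 8.10%.
Headline unemployment rate = 1,590 / 34,868 = 4.56%.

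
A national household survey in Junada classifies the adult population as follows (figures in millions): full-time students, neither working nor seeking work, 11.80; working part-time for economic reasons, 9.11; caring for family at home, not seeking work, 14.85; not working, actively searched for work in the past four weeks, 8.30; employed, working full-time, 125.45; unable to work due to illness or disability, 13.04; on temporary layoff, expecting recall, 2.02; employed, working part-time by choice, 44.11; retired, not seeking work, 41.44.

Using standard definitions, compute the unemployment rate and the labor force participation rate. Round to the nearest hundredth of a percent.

Unemployment rate ≈ 5.46%; labor force participation rate ≈ 69.97%.

Employed = 9.11 + 125.45 + 44.11 = 178.67 million (anyone who worked, including part-time for economic reasons, counts as employed).
Unemployed = 8.30 + 2.02 = 10.32 million (jobless and actively searching, or on temporary layoff).
Labor force = 178.67 + 10.32 = 188.99 million.
Not in labor force = 11.80 + 14.85 + 13.04 + 41.44 = 81.13 million (those not working and not actively searching are outside the labor force).
Civilian working-age population = 188.99 + 81.13 = 270.12 million.
Unemployment rate = 10.32 / 188.99 = 5.46%.
Labor force participation rate = 188.99 / 270.12 = 69.97%.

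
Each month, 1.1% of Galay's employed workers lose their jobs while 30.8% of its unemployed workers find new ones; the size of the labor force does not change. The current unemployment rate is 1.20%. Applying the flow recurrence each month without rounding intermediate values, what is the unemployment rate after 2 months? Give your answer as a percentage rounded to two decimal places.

Unemployment rate after two months ≈ 2.41%.

With a fixed labor force, u_{t+1} = u_t + s·(1−u_t) − f·u_t = u_t·(1−s−f) + s.
Here 1−s−f = 0.681 and s = 0.011.
u_1 = 0.012000 × 0.681 + 0.011 = 0.019172.
u_2 = 0.019172 × 0.681 + 0.011 = 0.024056.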